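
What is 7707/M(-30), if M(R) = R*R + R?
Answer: 2569/290 ≈ 8.8586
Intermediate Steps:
M(R) = R + R² (M(R) = R² + R = R + R²)
7707/M(-30) = 7707/((-30*(1 - 30))) = 7707/((-30*(-29))) = 7707/870 = 7707*(1/870) = 2569/290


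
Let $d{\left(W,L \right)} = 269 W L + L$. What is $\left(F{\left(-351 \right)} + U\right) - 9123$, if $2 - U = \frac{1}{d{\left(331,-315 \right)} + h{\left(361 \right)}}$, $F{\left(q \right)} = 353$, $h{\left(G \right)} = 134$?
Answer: $- \frac{245920181887}{28047466} \approx -8768.0$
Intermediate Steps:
$d{\left(W,L \right)} = L + 269 L W$ ($d{\left(W,L \right)} = 269 L W + L = L + 269 L W$)
$U = \frac{56094933}{28047466}$ ($U = 2 - \frac{1}{- 315 \left(1 + 269 \cdot 331\right) + 134} = 2 - \frac{1}{- 315 \left(1 + 89039\right) + 134} = 2 - \frac{1}{\left(-315\right) 89040 + 134} = 2 - \frac{1}{-28047600 + 134} = 2 - \frac{1}{-28047466} = 2 - - \frac{1}{28047466} = 2 + \frac{1}{28047466} = \frac{56094933}{28047466} \approx 2.0$)
$\left(F{\left(-351 \right)} + U\right) - 9123 = \left(353 + \frac{56094933}{28047466}\right) - 9123 = \frac{9956850431}{28047466} - 9123 = - \frac{245920181887}{28047466}$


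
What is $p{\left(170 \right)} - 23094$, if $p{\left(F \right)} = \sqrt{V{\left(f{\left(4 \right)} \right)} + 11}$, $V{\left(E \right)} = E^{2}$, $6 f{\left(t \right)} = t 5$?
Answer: $-23094 + \frac{\sqrt{199}}{3} \approx -23089.0$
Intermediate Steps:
$f{\left(t \right)} = \frac{5 t}{6}$ ($f{\left(t \right)} = \frac{t 5}{6} = \frac{5 t}{6}$)
$p{\left(F \right)} = \frac{\sqrt{199}}{3}$ ($p{\left(F \right)} = \sqrt{\left(\frac{5}{6} \cdot 4\right)^{2} + 11} = \sqrt{\left(\frac{10}{3}\right)^{2} + 11} = \sqrt{\frac{100}{9} + 11} = \sqrt{\frac{199}{9}} = \frac{\sqrt{199}}{3}$)
$p{\left(170 \right)} - 23094 = \frac{\sqrt{199}}{3} - 23094 = -23094 + \frac{\sqrt{199}}{3}$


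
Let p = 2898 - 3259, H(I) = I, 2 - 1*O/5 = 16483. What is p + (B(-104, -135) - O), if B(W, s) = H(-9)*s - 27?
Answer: 83232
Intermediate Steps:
O = -82405 (O = 10 - 5*16483 = 10 - 82415 = -82405)
B(W, s) = -27 - 9*s (B(W, s) = -9*s - 27 = -27 - 9*s)
p = -361
p + (B(-104, -135) - O) = -361 + ((-27 - 9*(-135)) - 1*(-82405)) = -361 + ((-27 + 1215) + 82405) = -361 + (1188 + 82405) = -361 + 83593 = 83232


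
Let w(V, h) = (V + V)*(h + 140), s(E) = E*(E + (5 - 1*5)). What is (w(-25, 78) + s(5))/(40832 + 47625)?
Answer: -10875/88457 ≈ -0.12294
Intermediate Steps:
s(E) = E**2 (s(E) = E*(E + (5 - 5)) = E*(E + 0) = E*E = E**2)
w(V, h) = 2*V*(140 + h) (w(V, h) = (2*V)*(140 + h) = 2*V*(140 + h))
(w(-25, 78) + s(5))/(40832 + 47625) = (2*(-25)*(140 + 78) + 5**2)/(40832 + 47625) = (2*(-25)*218 + 25)/88457 = (-10900 + 25)*(1/88457) = -10875*1/88457 = -10875/88457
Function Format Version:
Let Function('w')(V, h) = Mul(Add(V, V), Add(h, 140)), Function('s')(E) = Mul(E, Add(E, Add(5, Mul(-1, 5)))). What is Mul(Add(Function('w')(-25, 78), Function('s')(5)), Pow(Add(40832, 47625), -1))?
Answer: Rational(-10875, 88457) ≈ -0.12294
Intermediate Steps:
Function('s')(E) = Pow(E, 2) (Function('s')(E) = Mul(E, Add(E, Add(5, -5))) = Mul(E, Add(E, 0)) = Mul(E, E) = Pow(E, 2))
Function('w')(V, h) = Mul(2, V, Add(140, h)) (Function('w')(V, h) = Mul(Mul(2, V), Add(140, h)) = Mul(2, V, Add(140, h)))
Mul(Add(Function('w')(-25, 78), Function('s')(5)), Pow(Add(40832, 47625), -1)) = Mul(Add(Mul(2, -25, Add(140, 78)), Pow(5, 2)), Pow(Add(40832, 47625), -1)) = Mul(Add(Mul(2, -25, 218), 25), Pow(88457, -1)) = Mul(Add(-10900, 25), Rational(1, 88457)) = Mul(-10875, Rational(1, 88457)) = Rational(-10875, 88457)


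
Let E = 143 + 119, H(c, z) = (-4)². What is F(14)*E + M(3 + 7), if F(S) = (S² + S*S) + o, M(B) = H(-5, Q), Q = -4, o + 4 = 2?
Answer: 102196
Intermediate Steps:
o = -2 (o = -4 + 2 = -2)
H(c, z) = 16
M(B) = 16
F(S) = -2 + 2*S² (F(S) = (S² + S*S) - 2 = (S² + S²) - 2 = 2*S² - 2 = -2 + 2*S²)
E = 262
F(14)*E + M(3 + 7) = (-2 + 2*14²)*262 + 16 = (-2 + 2*196)*262 + 16 = (-2 + 392)*262 + 16 = 390*262 + 16 = 102180 + 16 = 102196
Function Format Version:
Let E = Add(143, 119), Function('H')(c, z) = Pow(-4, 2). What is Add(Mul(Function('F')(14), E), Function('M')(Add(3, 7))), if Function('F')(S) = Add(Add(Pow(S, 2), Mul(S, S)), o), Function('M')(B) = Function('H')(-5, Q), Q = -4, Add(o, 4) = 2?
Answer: 102196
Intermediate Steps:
o = -2 (o = Add(-4, 2) = -2)
Function('H')(c, z) = 16
Function('M')(B) = 16
Function('F')(S) = Add(-2, Mul(2, Pow(S, 2))) (Function('F')(S) = Add(Add(Pow(S, 2), Mul(S, S)), -2) = Add(Add(Pow(S, 2), Pow(S, 2)), -2) = Add(Mul(2, Pow(S, 2)), -2) = Add(-2, Mul(2, Pow(S, 2))))
E = 262
Add(Mul(Function('F')(14), E), Function('M')(Add(3, 7))) = Add(Mul(Add(-2, Mul(2, Pow(14, 2))), 262), 16) = Add(Mul(Add(-2, Mul(2, 196)), 262), 16) = Add(Mul(Add(-2, 392), 262), 16) = Add(Mul(390, 262), 16) = Add(102180, 16) = 102196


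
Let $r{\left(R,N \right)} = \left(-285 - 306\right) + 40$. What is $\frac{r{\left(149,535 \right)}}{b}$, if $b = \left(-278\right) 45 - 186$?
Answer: $\frac{551}{12696} \approx 0.0434$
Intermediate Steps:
$r{\left(R,N \right)} = -551$ ($r{\left(R,N \right)} = -591 + 40 = -551$)
$b = -12696$ ($b = -12510 - 186 = -12696$)
$\frac{r{\left(149,535 \right)}}{b} = - \frac{551}{-12696} = \left(-551\right) \left(- \frac{1}{12696}\right) = \frac{551}{12696}$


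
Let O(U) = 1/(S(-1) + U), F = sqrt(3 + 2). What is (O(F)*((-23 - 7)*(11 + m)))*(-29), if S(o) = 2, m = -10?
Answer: -1740 + 870*sqrt(5) ≈ 205.38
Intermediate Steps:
F = sqrt(5) ≈ 2.2361
O(U) = 1/(2 + U)
(O(F)*((-23 - 7)*(11 + m)))*(-29) = (((-23 - 7)*(11 - 10))/(2 + sqrt(5)))*(-29) = ((-30*1)/(2 + sqrt(5)))*(-29) = (-30/(2 + sqrt(5)))*(-29) = -30/(2 + sqrt(5))*(-29) = 870/(2 + sqrt(5))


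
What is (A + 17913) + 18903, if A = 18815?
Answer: 55631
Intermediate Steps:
(A + 17913) + 18903 = (18815 + 17913) + 18903 = 36728 + 18903 = 55631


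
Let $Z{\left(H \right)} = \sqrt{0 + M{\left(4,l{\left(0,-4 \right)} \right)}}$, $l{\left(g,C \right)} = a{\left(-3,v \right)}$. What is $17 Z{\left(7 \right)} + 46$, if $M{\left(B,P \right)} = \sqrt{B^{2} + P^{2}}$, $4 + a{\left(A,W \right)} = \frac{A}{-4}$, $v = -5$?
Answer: $46 + \frac{17 \sqrt{5} \sqrt[4]{17}}{2} \approx 84.594$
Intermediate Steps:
$a{\left(A,W \right)} = -4 - \frac{A}{4}$ ($a{\left(A,W \right)} = -4 + \frac{A}{-4} = -4 + A \left(- \frac{1}{4}\right) = -4 - \frac{A}{4}$)
$l{\left(g,C \right)} = - \frac{13}{4}$ ($l{\left(g,C \right)} = -4 - - \frac{3}{4} = -4 + \frac{3}{4} = - \frac{13}{4}$)
$Z{\left(H \right)} = \frac{\sqrt[4]{17} \cdot 2 \sqrt{5}}{4}$ ($Z{\left(H \right)} = \sqrt{0 + \sqrt{4^{2} + \left(- \frac{13}{4}\right)^{2}}} = \sqrt{0 + \sqrt{16 + \frac{169}{16}}} = \sqrt{0 + \sqrt{\frac{425}{16}}} = \sqrt{0 + \frac{5 \sqrt{17}}{4}} = \sqrt{\frac{5 \sqrt{17}}{4}} = \frac{\sqrt[4]{17} \cdot 2 \sqrt{5}}{4}$)
$17 Z{\left(7 \right)} + 46 = 17 \frac{\sqrt{5} \sqrt[4]{17}}{2} + 46 = \frac{17 \sqrt{5} \sqrt[4]{17}}{2} + 46 = 46 + \frac{17 \sqrt{5} \sqrt[4]{17}}{2}$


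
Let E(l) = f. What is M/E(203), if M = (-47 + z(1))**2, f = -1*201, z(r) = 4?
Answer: -1849/201 ≈ -9.1990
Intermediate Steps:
f = -201
E(l) = -201
M = 1849 (M = (-47 + 4)**2 = (-43)**2 = 1849)
M/E(203) = 1849/(-201) = 1849*(-1/201) = -1849/201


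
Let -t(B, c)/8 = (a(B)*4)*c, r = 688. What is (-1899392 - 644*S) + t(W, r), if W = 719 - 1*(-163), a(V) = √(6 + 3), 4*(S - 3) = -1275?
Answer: -1762097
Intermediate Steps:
S = -1263/4 (S = 3 + (¼)*(-1275) = 3 - 1275/4 = -1263/4 ≈ -315.75)
a(V) = 3 (a(V) = √9 = 3)
W = 882 (W = 719 + 163 = 882)
t(B, c) = -96*c (t(B, c) = -8*3*4*c = -96*c)
(-1899392 - 644*S) + t(W, r) = (-1899392 - 644*(-1263/4)) - 96*688 = (-1899392 + 203343) - 66048 = -1696049 - 66048 = -1762097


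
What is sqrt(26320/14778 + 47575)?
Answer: sqrt(288618309535)/2463 ≈ 218.12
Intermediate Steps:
sqrt(26320/14778 + 47575) = sqrt(26320*(1/14778) + 47575) = sqrt(13160/7389 + 47575) = sqrt(351544835/7389) = sqrt(288618309535)/2463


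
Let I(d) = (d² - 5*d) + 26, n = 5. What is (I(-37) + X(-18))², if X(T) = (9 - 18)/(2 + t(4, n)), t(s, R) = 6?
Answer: 159542161/64 ≈ 2.4928e+6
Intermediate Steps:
I(d) = 26 + d² - 5*d
X(T) = -9/8 (X(T) = (9 - 18)/(2 + 6) = -9/8)
(I(-37) + X(-18))² = ((26 + (-37)² - 5*(-37)) - 9/8)² = ((26 + 1369 + 185) - 9/8)² = (1580 - 9/8)² = (12631/8)² = 159542161/64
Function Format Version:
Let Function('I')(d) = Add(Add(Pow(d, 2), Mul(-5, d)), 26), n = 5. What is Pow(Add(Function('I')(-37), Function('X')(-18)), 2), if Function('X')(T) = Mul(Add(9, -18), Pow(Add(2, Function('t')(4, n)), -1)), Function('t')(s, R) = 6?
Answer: Rational(159542161, 64) ≈ 2.4928e+6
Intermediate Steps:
Function('I')(d) = Add(26, Pow(d, 2), Mul(-5, d))
Function('X')(T) = Rational(-9, 8) (Function('X')(T) = Mul(Add(9, -18), Pow(Add(2, 6), -1)) = Mul(-9, Pow(8, -1)) = Mul(-9, Rational(1, 8)) = Rational(-9, 8))
Pow(Add(Function('I')(-37), Function('X')(-18)), 2) = Pow(Add(Add(26, Pow(-37, 2), Mul(-5, -37)), Rational(-9, 8)), 2) = Pow(Add(Add(26, 1369, 185), Rational(-9, 8)), 2) = Pow(Add(1580, Rational(-9, 8)), 2) = Pow(Rational(12631, 8), 2) = Rational(159542161, 64)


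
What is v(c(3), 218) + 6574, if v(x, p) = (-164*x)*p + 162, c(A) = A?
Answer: -100520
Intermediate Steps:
v(x, p) = 162 - 164*p*x (v(x, p) = -164*p*x + 162 = 162 - 164*p*x)
v(c(3), 218) + 6574 = (162 - 164*218*3) + 6574 = (162 - 107256) + 6574 = -107094 + 6574 = -100520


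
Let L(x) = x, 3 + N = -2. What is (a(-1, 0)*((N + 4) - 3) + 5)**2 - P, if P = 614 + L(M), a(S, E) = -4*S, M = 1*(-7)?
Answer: -486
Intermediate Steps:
M = -7
N = -5 (N = -3 - 2 = -5)
P = 607 (P = 614 - 7 = 607)
(a(-1, 0)*((N + 4) - 3) + 5)**2 - P = ((-4*(-1))*((-5 + 4) - 3) + 5)**2 - 1*607 = (4*(-1 - 3) + 5)**2 - 607 = (4*(-4) + 5)**2 - 607 = (-16 + 5)**2 - 607 = (-11)**2 - 607 = 121 - 607 = -486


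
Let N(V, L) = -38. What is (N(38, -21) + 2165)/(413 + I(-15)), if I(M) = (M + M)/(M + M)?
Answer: 709/138 ≈ 5.1377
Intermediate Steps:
I(M) = 1 (I(M) = (2*M)/((2*M)) = (2*M)*(1/(2*M)) = 1)
(N(38, -21) + 2165)/(413 + I(-15)) = (-38 + 2165)/(413 + 1) = 2127/414 = 2127*(1/414) = 709/138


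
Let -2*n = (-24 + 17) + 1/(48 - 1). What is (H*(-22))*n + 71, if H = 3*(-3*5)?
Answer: 165697/47 ≈ 3525.5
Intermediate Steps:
H = -45 (H = 3*(-15) = -45)
n = 164/47 (n = -((-24 + 17) + 1/(48 - 1))/2 = -(-7 + 1/47)/2 = -½*(-328/47) = 164/47 ≈ 3.4894)
(H*(-22))*n + 71 = -45*(-22)*(164/47) + 71 = 990*(164/47) + 71 = 162360/47 + 71 = 165697/47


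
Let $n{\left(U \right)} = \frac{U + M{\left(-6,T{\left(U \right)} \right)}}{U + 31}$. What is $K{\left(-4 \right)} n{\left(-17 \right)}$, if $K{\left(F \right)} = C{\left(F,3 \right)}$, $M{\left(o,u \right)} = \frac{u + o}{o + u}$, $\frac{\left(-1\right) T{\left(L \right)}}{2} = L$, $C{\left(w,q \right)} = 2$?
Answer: $- \frac{16}{7} \approx -2.2857$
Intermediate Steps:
$T{\left(L \right)} = - 2 L$
$M{\left(o,u \right)} = 1$ ($M{\left(o,u \right)} = \frac{o + u}{o + u} = 1$)
$n{\left(U \right)} = \frac{1 + U}{31 + U}$ ($n{\left(U \right)} = \frac{U + 1}{U + 31} = \frac{1 + U}{31 + U}$)
$K{\left(F \right)} = 2$
$K{\left(-4 \right)} n{\left(-17 \right)} = 2 \frac{1 - 17}{31 - 17} = 2 \cdot \frac{1}{14} \left(-16\right) = 2 \left(- \frac{8}{7}\right) = - \frac{16}{7}$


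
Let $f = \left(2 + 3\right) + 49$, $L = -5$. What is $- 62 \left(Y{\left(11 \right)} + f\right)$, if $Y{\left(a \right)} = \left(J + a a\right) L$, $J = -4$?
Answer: $32922$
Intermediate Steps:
$Y{\left(a \right)} = 20 - 5 a^{2}$ ($Y{\left(a \right)} = \left(-4 + a a\right) \left(-5\right) = \left(-4 + a^{2}\right) \left(-5\right) = 20 - 5 a^{2}$)
$f = 54$ ($f = 5 + 49 = 54$)
$- 62 \left(Y{\left(11 \right)} + f\right) = - 62 \left(\left(20 - 5 \cdot 11^{2}\right) + 54\right) = - 62 \left(\left(20 - 605\right) + 54\right) = - 62 \left(-585 + 54\right) = \left(-62\right) \left(-531\right) = 32922$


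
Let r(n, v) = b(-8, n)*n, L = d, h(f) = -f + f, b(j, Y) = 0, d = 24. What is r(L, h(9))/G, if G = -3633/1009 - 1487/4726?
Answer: 0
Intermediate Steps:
h(f) = 0
G = -18669941/4768534 (G = -3633*1/1009 - 1487*1/4726 = -3633/1009 - 1487/4726 = -18669941/4768534 ≈ -3.9152)
L = 24
r(n, v) = 0 (r(n, v) = 0*n = 0)
r(L, h(9))/G = 0/(-18669941/4768534) = 0*(-4768534/18669941) = 0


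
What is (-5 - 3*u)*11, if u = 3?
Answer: -154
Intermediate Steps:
(-5 - 3*u)*11 = (-5 - 3*3)*11 = (-5 - 9)*11 = -14*11 = -154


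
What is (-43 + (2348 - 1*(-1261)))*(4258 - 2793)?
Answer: 5224190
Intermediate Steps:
(-43 + (2348 - 1*(-1261)))*(4258 - 2793) = (-43 + (2348 + 1261))*1465 = (-43 + 3609)*1465 = 3566*1465 = 5224190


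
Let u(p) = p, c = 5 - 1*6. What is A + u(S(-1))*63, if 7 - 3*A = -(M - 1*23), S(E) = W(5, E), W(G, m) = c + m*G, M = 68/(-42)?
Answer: -24184/63 ≈ -383.87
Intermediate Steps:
c = -1 (c = 5 - 6 = -1)
M = -34/21 (M = 68*(-1/42) = -34/21 ≈ -1.6190)
W(G, m) = -1 + G*m (W(G, m) = -1 + m*G = -1 + G*m)
S(E) = -1 + 5*E
A = -370/63 (A = 7/3 - (-1)*(-34/21 - 1*23)/3 = 7/3 - (-1)*(-34/21 - 23)/3 = 7/3 - (-1)*(-517)/(3*21) = 7/3 - ⅓*517/21 = 7/3 - 517/63 = -370/63 ≈ -5.8730)
A + u(S(-1))*63 = -370/63 + (-1 + 5*(-1))*63 = -370/63 + (-1 - 5)*63 = -370/63 - 6*63 = -370/63 - 378 = -24184/63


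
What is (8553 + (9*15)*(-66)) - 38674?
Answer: -39031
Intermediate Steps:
(8553 + (9*15)*(-66)) - 38674 = (8553 + 135*(-66)) - 38674 = (8553 - 8910) - 38674 = -357 - 38674 = -39031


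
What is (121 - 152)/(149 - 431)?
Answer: 31/282 ≈ 0.10993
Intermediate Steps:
(121 - 152)/(149 - 431) = -31/(-282) = -31*(-1/282) = 31/282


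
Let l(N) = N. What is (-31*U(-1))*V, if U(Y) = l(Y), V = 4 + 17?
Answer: 651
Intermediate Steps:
V = 21
U(Y) = Y
(-31*U(-1))*V = -31*(-1)*21 = 31*21 = 651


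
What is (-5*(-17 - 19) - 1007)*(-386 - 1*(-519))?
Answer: -109991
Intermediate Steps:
(-5*(-17 - 19) - 1007)*(-386 - 1*(-519)) = (-5*(-36) - 1007)*(-386 + 519) = (180 - 1007)*133 = -827*133 = -109991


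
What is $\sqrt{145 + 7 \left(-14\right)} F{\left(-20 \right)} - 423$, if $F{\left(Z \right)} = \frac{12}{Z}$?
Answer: $-423 - \frac{3 \sqrt{47}}{5} \approx -427.11$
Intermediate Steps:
$\sqrt{145 + 7 \left(-14\right)} F{\left(-20 \right)} - 423 = \sqrt{145 + 7 \left(-14\right)} \frac{12}{-20} - 423 = \sqrt{145 - 98} \cdot 12 \left(- \frac{1}{20}\right) - 423 = \sqrt{47} \left(- \frac{3}{5}\right) - 423 = - \frac{3 \sqrt{47}}{5} - 423 = -423 - \frac{3 \sqrt{47}}{5}$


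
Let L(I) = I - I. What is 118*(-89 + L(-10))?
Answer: -10502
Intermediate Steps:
L(I) = 0
118*(-89 + L(-10)) = 118*(-89 + 0) = 118*(-89) = -10502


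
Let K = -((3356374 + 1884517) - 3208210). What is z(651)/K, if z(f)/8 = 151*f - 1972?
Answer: -770632/2032681 ≈ -0.37912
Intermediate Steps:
z(f) = -15776 + 1208*f (z(f) = 8*(151*f - 1972) = 8*(-1972 + 151*f) = -15776 + 1208*f)
K = -2032681 (K = -(5240891 - 3208210) = -1*2032681 = -2032681)
z(651)/K = (-15776 + 1208*651)/(-2032681) = (-15776 + 786408)*(-1/2032681) = 770632*(-1/2032681) = -770632/2032681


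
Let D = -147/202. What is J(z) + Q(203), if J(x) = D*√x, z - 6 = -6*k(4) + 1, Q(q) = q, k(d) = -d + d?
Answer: 203 - 147*√7/202 ≈ 201.07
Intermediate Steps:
k(d) = 0
D = -147/202 (D = -147*1/202 = -147/202 ≈ -0.72772)
z = 7 (z = 6 + (-6*0 + 1) = 6 + (0 + 1) = 6 + 1 = 7)
J(x) = -147*√x/202
J(z) + Q(203) = -147*√7/202 + 203 = 203 - 147*√7/202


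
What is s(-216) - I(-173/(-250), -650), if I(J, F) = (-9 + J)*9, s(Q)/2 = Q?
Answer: -89307/250 ≈ -357.23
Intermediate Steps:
s(Q) = 2*Q
I(J, F) = -81 + 9*J
s(-216) - I(-173/(-250), -650) = 2*(-216) - (-81 + 9*(-173/(-250))) = -432 - (-81 + 9*(-173*(-1/250))) = -432 - (-81 + 9*(173/250)) = -432 - (-81 + 1557/250) = -432 - 1*(-18693/250) = -432 + 18693/250 = -89307/250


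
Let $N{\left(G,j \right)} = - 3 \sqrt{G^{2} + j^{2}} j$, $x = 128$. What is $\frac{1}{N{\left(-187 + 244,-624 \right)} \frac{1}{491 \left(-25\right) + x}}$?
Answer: $- \frac{4049 \sqrt{1745}}{16333200} \approx -0.010356$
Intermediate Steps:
$N{\left(G,j \right)} = - 3 j \sqrt{G^{2} + j^{2}}$
$\frac{1}{N{\left(-187 + 244,-624 \right)} \frac{1}{491 \left(-25\right) + x}} = \frac{1}{\left(-3\right) \left(-624\right) \sqrt{\left(-187 + 244\right)^{2} + \left(-624\right)^{2}} \frac{1}{491 \left(-25\right) + 128}} = \frac{1}{\left(-3\right) \left(-624\right) \sqrt{57^{2} + 389376} \frac{1}{-12275 + 128}} = \frac{1}{\left(-3\right) \left(-624\right) \sqrt{3249 + 389376} \frac{1}{-12147}} = \frac{1}{\left(-3\right) \left(-624\right) \sqrt{392625} \left(- \frac{1}{12147}\right)} = \frac{1}{\left(-3\right) \left(-624\right) 15 \sqrt{1745} \left(- \frac{1}{12147}\right)} = \frac{1}{28080 \sqrt{1745} \left(- \frac{1}{12147}\right)} = \frac{1}{\left(- \frac{9360}{4049}\right) \sqrt{1745}} = - \frac{4049 \sqrt{1745}}{16333200}$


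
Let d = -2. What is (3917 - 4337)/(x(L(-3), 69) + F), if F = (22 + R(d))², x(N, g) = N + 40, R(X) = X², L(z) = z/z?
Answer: -140/239 ≈ -0.58577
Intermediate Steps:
L(z) = 1
x(N, g) = 40 + N
F = 676 (F = (22 + (-2)²)² = (22 + 4)² = 26² = 676)
(3917 - 4337)/(x(L(-3), 69) + F) = (3917 - 4337)/((40 + 1) + 676) = -420/(41 + 676) = -420/717 = -420*1/717 = -140/239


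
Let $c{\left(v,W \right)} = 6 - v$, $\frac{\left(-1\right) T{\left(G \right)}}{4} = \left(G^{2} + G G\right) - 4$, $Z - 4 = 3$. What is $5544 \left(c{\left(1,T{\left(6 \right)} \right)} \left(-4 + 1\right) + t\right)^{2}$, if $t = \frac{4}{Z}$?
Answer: $\frac{8079192}{7} \approx 1.1542 \cdot 10^{6}$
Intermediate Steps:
$Z = 7$ ($Z = 4 + 3 = 7$)
$T{\left(G \right)} = 16 - 8 G^{2}$ ($T{\left(G \right)} = - 4 \left(\left(G^{2} + G G\right) - 4\right) = - 4 \left(\left(G^{2} + G^{2}\right) - 4\right) = - 4 \left(2 G^{2} - 4\right) = - 4 \left(-4 + 2 G^{2}\right) = 16 - 8 G^{2}$)
$t = \frac{4}{7} \approx 0.57143$
$5544 \left(c{\left(1,T{\left(6 \right)} \right)} \left(-4 + 1\right) + t\right)^{2} = 5544 \left(\left(6 - 1\right) \left(-4 + 1\right) + \frac{4}{7}\right)^{2} = 5544 \left(\left(6 - 1\right) \left(-3\right) + \frac{4}{7}\right)^{2} = 5544 \left(5 \left(-3\right) + \frac{4}{7}\right)^{2} = 5544 \left(-15 + \frac{4}{7}\right)^{2} = 5544 \left(- \frac{101}{7}\right)^{2} = 5544 \cdot \frac{10201}{49} = \frac{8079192}{7}$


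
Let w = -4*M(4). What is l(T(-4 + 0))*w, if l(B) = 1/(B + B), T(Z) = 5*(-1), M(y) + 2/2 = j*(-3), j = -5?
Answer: 28/5 ≈ 5.6000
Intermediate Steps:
M(y) = 14 (M(y) = -1 - 5*(-3) = -1 + 15 = 14)
T(Z) = -5
l(B) = 1/(2*B)
w = -56 (w = -4*14 = -56)
l(T(-4 + 0))*w = ((½)/(-5))*(-56) = ((½)*(-⅕))*(-56) = -⅒*(-56) = 28/5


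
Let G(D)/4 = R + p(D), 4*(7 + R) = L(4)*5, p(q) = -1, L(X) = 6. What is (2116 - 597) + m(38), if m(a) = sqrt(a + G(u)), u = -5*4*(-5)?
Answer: 1525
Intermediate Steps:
R = 1/2 (R = -7 + (6*5)/4 = -7 + (1/4)*30 = -7 + 15/2 = 1/2 ≈ 0.50000)
u = 100 (u = -20*(-5) = 100)
G(D) = -2 (G(D) = 4*(1/2 - 1) = 4*(-1/2) = -2)
m(a) = sqrt(-2 + a) (m(a) = sqrt(a - 2) = sqrt(-2 + a))
(2116 - 597) + m(38) = (2116 - 597) + sqrt(-2 + 38) = 1519 + sqrt(36) = 1519 + 6 = 1525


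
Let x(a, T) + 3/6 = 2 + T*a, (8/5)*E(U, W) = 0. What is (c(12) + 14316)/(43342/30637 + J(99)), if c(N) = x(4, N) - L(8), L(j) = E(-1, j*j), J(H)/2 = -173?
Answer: -293410549/7038040 ≈ -41.689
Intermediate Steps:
J(H) = -346 (J(H) = 2*(-173) = -346)
E(U, W) = 0 (E(U, W) = (5/8)*0 = 0)
L(j) = 0
x(a, T) = 3/2 + T*a (x(a, T) = -½ + (2 + T*a) = 3/2 + T*a)
c(N) = 3/2 + 4*N (c(N) = (3/2 + N*4) - 1*0 = (3/2 + 4*N) + 0 = 3/2 + 4*N)
(c(12) + 14316)/(43342/30637 + J(99)) = ((3/2 + 4*12) + 14316)/(43342/30637 - 346) = ((3/2 + 48) + 14316)/(43342*(1/30637) - 346) = (99/2 + 14316)/(43342/30637 - 346) = 28731/(2*(-10557060/30637)) = (28731/2)*(-30637/10557060) = -293410549/7038040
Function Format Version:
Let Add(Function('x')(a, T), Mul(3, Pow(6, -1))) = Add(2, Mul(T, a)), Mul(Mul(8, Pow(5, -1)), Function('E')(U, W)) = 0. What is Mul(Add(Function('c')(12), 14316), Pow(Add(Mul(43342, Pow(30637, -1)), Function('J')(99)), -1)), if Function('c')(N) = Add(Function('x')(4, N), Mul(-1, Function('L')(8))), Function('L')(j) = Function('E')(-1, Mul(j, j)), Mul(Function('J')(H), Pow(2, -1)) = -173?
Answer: Rational(-293410549, 7038040) ≈ -41.689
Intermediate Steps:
Function('J')(H) = -346 (Function('J')(H) = Mul(2, -173) = -346)
Function('E')(U, W) = 0 (Function('E')(U, W) = Mul(Rational(5, 8), 0) = 0)
Function('L')(j) = 0
Function('x')(a, T) = Add(Rational(3, 2), Mul(T, a)) (Function('x')(a, T) = Add(Rational(-1, 2), Add(2, Mul(T, a))) = Add(Rational(3, 2), Mul(T, a)))
Function('c')(N) = Add(Rational(3, 2), Mul(4, N)) (Function('c')(N) = Add(Add(Rational(3, 2), Mul(N, 4)), Mul(-1, 0)) = Add(Add(Rational(3, 2), Mul(4, N)), 0) = Add(Rational(3, 2), Mul(4, N)))
Mul(Add(Function('c')(12), 14316), Pow(Add(Mul(43342, Pow(30637, -1)), Function('J')(99)), -1)) = Mul(Add(Add(Rational(3, 2), Mul(4, 12)), 14316), Pow(Add(Mul(43342, Pow(30637, -1)), -346), -1)) = Mul(Add(Add(Rational(3, 2), 48), 14316), Pow(Add(Mul(43342, Rational(1, 30637)), -346), -1)) = Mul(Add(Rational(99, 2), 14316), Pow(Add(Rational(43342, 30637), -346), -1)) = Mul(Rational(28731, 2), Pow(Rational(-10557060, 30637), -1)) = Mul(Rational(28731, 2), Rational(-30637, 10557060)) = Rational(-293410549, 7038040)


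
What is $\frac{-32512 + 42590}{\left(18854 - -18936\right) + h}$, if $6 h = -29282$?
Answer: $\frac{30234}{98729} \approx 0.30623$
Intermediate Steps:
$h = - \frac{14641}{3}$ ($h = \frac{1}{6} \left(-29282\right) = - \frac{14641}{3} \approx -4880.3$)
$\frac{-32512 + 42590}{\left(18854 - -18936\right) + h} = \frac{-32512 + 42590}{\left(18854 - -18936\right) - \frac{14641}{3}} = \frac{10078}{\left(18854 + 18936\right) - \frac{14641}{3}} = \frac{10078}{37790 - \frac{14641}{3}} = \frac{10078}{\frac{98729}{3}} = 10078 \cdot \frac{3}{98729} = \frac{30234}{98729}$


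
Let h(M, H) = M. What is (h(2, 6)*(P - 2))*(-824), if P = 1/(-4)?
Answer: 3708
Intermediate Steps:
P = -¼ ≈ -0.25000
(h(2, 6)*(P - 2))*(-824) = (2*(-¼ - 2))*(-824) = (2*(-9/4))*(-824) = -9/2*(-824) = 3708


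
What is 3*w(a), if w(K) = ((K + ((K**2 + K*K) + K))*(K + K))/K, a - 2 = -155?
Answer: 279072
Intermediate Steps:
a = -153 (a = 2 - 155 = -153)
w(K) = 4*K + 4*K**2 (w(K) = ((K + ((K**2 + K**2) + K))*(2*K))/K = ((K + (2*K**2 + K))*(2*K))/K = ((K + (K + 2*K**2))*(2*K))/K = ((2*K + 2*K**2)*(2*K))/K = (2*K*(2*K + 2*K**2))/K = 4*K + 4*K**2)
3*w(a) = 3*(4*(-153)*(1 - 153)) = 3*(4*(-153)*(-152)) = 3*93024 = 279072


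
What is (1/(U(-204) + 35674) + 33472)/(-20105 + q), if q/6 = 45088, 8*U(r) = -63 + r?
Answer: 9543704008/71401857875 ≈ 0.13366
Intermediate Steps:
U(r) = -63/8 + r/8 (U(r) = (-63 + r)/8 = -63/8 + r/8)
q = 270528 (q = 6*45088 = 270528)
(1/(U(-204) + 35674) + 33472)/(-20105 + q) = (1/((-63/8 + (⅛)*(-204)) + 35674) + 33472)/(-20105 + 270528) = (1/((-63/8 - 51/2) + 35674) + 33472)/250423 = (1/(-267/8 + 35674) + 33472)*(1/250423) = (1/(285125/8) + 33472)*(1/250423) = (8/285125 + 33472)*(1/250423) = (9543704008/285125)*(1/250423) = 9543704008/71401857875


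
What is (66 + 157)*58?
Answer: 12934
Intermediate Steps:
(66 + 157)*58 = 223*58 = 12934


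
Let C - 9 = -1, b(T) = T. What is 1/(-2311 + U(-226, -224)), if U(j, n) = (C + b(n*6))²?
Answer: 1/1782585 ≈ 5.6098e-7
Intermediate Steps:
C = 8 (C = 9 - 1 = 8)
U(j, n) = (8 + 6*n)² (U(j, n) = (8 + n*6)² = (8 + 6*n)²)
1/(-2311 + U(-226, -224)) = 1/(-2311 + 4*(4 + 3*(-224))²) = 1/(-2311 + 4*(4 - 672)²) = 1/(-2311 + 4*(-668)²) = 1/(-2311 + 4*446224) = 1/(-2311 + 1784896) = 1/1782585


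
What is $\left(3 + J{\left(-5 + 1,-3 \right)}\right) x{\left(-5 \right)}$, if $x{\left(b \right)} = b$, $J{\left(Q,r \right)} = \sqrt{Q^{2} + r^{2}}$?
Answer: $-40$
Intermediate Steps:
$\left(3 + J{\left(-5 + 1,-3 \right)}\right) x{\left(-5 \right)} = \left(3 + \sqrt{\left(-5 + 1\right)^{2} + \left(-3\right)^{2}}\right) \left(-5\right) = \left(3 + \sqrt{\left(-4\right)^{2} + 9}\right) \left(-5\right) = \left(3 + \sqrt{16 + 9}\right) \left(-5\right) = \left(3 + \sqrt{25}\right) \left(-5\right) = \left(3 + 5\right) \left(-5\right) = 8 \left(-5\right) = -40$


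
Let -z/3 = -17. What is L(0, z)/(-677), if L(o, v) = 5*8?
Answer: -40/677 ≈ -0.059084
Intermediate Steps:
z = 51 (z = -3*(-17) = 51)
L(o, v) = 40
L(0, z)/(-677) = 40/(-677) = 40*(-1/677) = -40/677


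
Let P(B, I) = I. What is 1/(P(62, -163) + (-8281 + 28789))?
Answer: 1/20345 ≈ 4.9152e-5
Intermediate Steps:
1/(P(62, -163) + (-8281 + 28789)) = 1/(-163 + (-8281 + 28789)) = 1/(-163 + 20508) = 1/20345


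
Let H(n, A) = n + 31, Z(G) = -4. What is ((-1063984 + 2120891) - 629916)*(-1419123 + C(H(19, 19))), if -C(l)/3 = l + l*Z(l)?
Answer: -605760602943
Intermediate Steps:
H(n, A) = 31 + n
C(l) = 9*l (C(l) = -3*(l + l*(-4)) = -3*(l - 4*l) = -(-9)*l = 9*l)
((-1063984 + 2120891) - 629916)*(-1419123 + C(H(19, 19))) = ((-1063984 + 2120891) - 629916)*(-1419123 + 9*(31 + 19)) = (1056907 - 629916)*(-1419123 + 9*50) = 426991*(-1419123 + 450) = 426991*(-1418673) = -605760602943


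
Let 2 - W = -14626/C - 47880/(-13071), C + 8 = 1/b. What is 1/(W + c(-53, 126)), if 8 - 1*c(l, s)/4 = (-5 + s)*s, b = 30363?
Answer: -1058328371/66443887754296 ≈ -1.5928e-5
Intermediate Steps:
C = -242903/30363 (C = -8 + 1/30363 = -242903/30363 ≈ -8.0000)
c(l, s) = 32 - 4*s*(-5 + s) (c(l, s) = 32 - 4*(-5 + s)*s = 32 - 4*s*(-5 + s))
W = -1936656885104/1058328371 (W = 2 - (-14626/(-242903/30363) - 47880/(-13071)) = 2 - (-14626*(-30363/242903) - 47880*(-1/13071)) = 2 - (444089238/242903 + 15960/4357) = 2 - 1*1938773541846/1058328371 = 2 - 1938773541846/1058328371 = -1936656885104/1058328371 ≈ -1829.9)
1/(W + c(-53, 126)) = 1/(-1936656885104/1058328371 + (32 - 4*126² + 20*126)) = 1/(-1936656885104/1058328371 + (32 - 4*15876 + 2520)) = 1/(-1936656885104/1058328371 + (32 - 63504 + 2520)) = 1/(-1936656885104/1058328371 - 60952) = 1/(-66443887754296/1058328371) = -1058328371/66443887754296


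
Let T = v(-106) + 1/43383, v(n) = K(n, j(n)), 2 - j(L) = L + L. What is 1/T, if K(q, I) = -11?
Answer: -43383/477212 ≈ -0.090909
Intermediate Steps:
j(L) = 2 - 2*L (j(L) = 2 - (L + L) = 2 - 2*L)
v(n) = -11
T = -477212/43383 (T = -11 + 1/43383 = -477212/43383 ≈ -11.000)
1/T = 1/(-477212/43383) = -43383/477212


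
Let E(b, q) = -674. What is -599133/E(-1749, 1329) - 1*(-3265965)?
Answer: 2201859543/674 ≈ 3.2669e+6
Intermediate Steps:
-599133/E(-1749, 1329) - 1*(-3265965) = -599133/(-674) - 1*(-3265965) = -599133*(-1/674) + 3265965 = 599133/674 + 3265965 = 2201859543/674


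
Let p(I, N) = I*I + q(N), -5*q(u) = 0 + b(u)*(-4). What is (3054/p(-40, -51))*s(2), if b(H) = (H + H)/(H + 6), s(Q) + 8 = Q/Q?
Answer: -801675/60068 ≈ -13.346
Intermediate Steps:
s(Q) = -7 (s(Q) = -8 + Q/Q = -8 + 1 = -7)
b(H) = 2*H/(6 + H) (b(H) = (2*H)/(6 + H) = 2*H/(6 + H))
q(u) = 8*u/(5*(6 + u)) (q(u) = -(0 + (2*u/(6 + u))*(-4))/5 = -(0 - 8*u/(6 + u))/5 = -(-8)*u/(5*(6 + u)) = 8*u/(5*(6 + u)))
p(I, N) = I² + 8*N/(5*(6 + N)) (p(I, N) = I*I + 8*N/(5*(6 + N)) = I² + 8*N/(5*(6 + N)))
(3054/p(-40, -51))*s(2) = (3054/(((8*(-51) + 5*(-40)²*(6 - 51))/(5*(6 - 51)))))*(-7) = (3054/(((⅕)*(-408 + 5*1600*(-45))/(-45))))*(-7) = (3054/(((⅕)*(-1/45)*(-408 - 360000))))*(-7) = (3054/(((⅕)*(-1/45)*(-360408))))*(-7) = (3054/(120136/75))*(-7) = (3054*(75/120136))*(-7) = (114525/60068)*(-7) = -801675/60068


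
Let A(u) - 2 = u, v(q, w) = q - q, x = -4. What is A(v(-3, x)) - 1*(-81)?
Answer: 83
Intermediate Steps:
v(q, w) = 0
A(u) = 2 + u
A(v(-3, x)) - 1*(-81) = (2 + 0) - 1*(-81) = 2 + 81 = 83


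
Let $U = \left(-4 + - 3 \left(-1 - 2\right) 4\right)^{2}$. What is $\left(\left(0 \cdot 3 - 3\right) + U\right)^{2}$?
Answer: $1042441$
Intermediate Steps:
$U = 1024$ ($U = \left(-4 + - 3 \left(-1 - 2\right) 4\right)^{2} = \left(-4 + \left(-3\right) \left(-3\right) 4\right)^{2} = \left(-4 + 9 \cdot 4\right)^{2} = \left(-4 + 36\right)^{2} = 32^{2} = 1024$)
$\left(\left(0 \cdot 3 - 3\right) + U\right)^{2} = \left(\left(0 \cdot 3 - 3\right) + 1024\right)^{2} = \left(\left(0 - 3\right) + 1024\right)^{2} = \left(-3 + 1024\right)^{2} = 1021^{2} = 1042441$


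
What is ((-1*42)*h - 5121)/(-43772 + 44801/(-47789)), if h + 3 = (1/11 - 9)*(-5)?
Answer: 1203088075/7670171333 ≈ 0.15685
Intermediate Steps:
h = 457/11 (h = -3 + (1/11 - 9)*(-5) = -3 - 98/11*(-5) = -3 + 490/11 = 457/11 ≈ 41.545)
((-1*42)*h - 5121)/(-43772 + 44801/(-47789)) = (-1*42*(457/11) - 5121)/(-43772 + 44801/(-47789)) = (-42*457/11 - 5121)/(-43772 + 44801*(-1/47789)) = (-19194/11 - 5121)/(-43772 - 44801/47789) = -75525/(11*(-2091864909/47789)) = -75525/11*(-47789/2091864909) = 1203088075/7670171333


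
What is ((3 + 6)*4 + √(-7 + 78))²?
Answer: (36 + √71)² ≈ 1973.7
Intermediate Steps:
((3 + 6)*4 + √(-7 + 78))² = (9*4 + √71)² = (36 + √71)²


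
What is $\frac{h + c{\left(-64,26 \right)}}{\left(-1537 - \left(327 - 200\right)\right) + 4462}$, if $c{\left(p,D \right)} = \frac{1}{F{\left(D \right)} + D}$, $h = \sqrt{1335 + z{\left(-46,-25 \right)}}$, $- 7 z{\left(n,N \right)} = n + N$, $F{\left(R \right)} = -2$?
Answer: $\frac{1}{67152} + \frac{\sqrt{16478}}{9793} \approx 0.013123$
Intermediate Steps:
$z{\left(n,N \right)} = - \frac{N}{7} - \frac{n}{7}$ ($z{\left(n,N \right)} = - \frac{n + N}{7} = - \frac{N + n}{7} = - \frac{N}{7} - \frac{n}{7}$)
$h = \frac{2 \sqrt{16478}}{7}$ ($h = \sqrt{1335 - - \frac{71}{7}} = \sqrt{1335 + \left(\frac{25}{7} + \frac{46}{7}\right)} = \sqrt{1335 + \frac{71}{7}} = \sqrt{\frac{9416}{7}} = \frac{2 \sqrt{16478}}{7} \approx 36.676$)
$c{\left(p,D \right)} = \frac{1}{-2 + D}$
$\frac{h + c{\left(-64,26 \right)}}{\left(-1537 - \left(327 - 200\right)\right) + 4462} = \frac{\frac{2 \sqrt{16478}}{7} + \frac{1}{-2 + 26}}{\left(-1537 - \left(327 - 200\right)\right) + 4462} = \frac{\frac{2 \sqrt{16478}}{7} + \frac{1}{24}}{\left(-1537 - 127\right) + 4462} = \frac{\frac{1}{24} + \frac{2 \sqrt{16478}}{7}}{-1664 + 4462} = \frac{\frac{1}{24} + \frac{2 \sqrt{16478}}{7}}{2798} = \left(\frac{1}{24} + \frac{2 \sqrt{16478}}{7}\right) \frac{1}{2798} = \frac{1}{67152} + \frac{\sqrt{16478}}{9793}$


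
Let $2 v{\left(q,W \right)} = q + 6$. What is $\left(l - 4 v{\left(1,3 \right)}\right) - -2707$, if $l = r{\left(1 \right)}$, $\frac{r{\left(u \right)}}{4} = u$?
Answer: $2697$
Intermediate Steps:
$r{\left(u \right)} = 4 u$
$l = 4$ ($l = 4 \cdot 1 = 4$)
$v{\left(q,W \right)} = 3 + \frac{q}{2}$ ($v{\left(q,W \right)} = \frac{q + 6}{2} = \frac{6 + q}{2} = 3 + \frac{q}{2}$)
$\left(l - 4 v{\left(1,3 \right)}\right) - -2707 = \left(4 - 4 \left(3 + \frac{1}{2} \cdot 1\right)\right) - -2707 = \left(4 - 4 \left(3 + \frac{1}{2}\right)\right) + 2707 = \left(4 - 14\right) + 2707 = -10 + 2707 = 2697$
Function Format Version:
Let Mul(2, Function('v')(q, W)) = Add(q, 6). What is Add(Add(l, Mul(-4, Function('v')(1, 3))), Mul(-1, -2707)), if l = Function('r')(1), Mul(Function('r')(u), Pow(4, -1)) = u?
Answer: 2697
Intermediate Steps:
Function('r')(u) = Mul(4, u)
l = 4 (l = Mul(4, 1) = 4)
Function('v')(q, W) = Add(3, Mul(Rational(1, 2), q)) (Function('v')(q, W) = Mul(Rational(1, 2), Add(q, 6)) = Mul(Rational(1, 2), Add(6, q)) = Add(3, Mul(Rational(1, 2), q)))
Add(Add(l, Mul(-4, Function('v')(1, 3))), Mul(-1, -2707)) = Add(Add(4, Mul(-4, Add(3, Mul(Rational(1, 2), 1)))), Mul(-1, -2707)) = Add(Add(4, Mul(-4, Add(3, Rational(1, 2)))), 2707) = Add(Add(4, Mul(-4, Rational(7, 2))), 2707) = Add(Add(4, -14), 2707) = Add(-10, 2707) = 2697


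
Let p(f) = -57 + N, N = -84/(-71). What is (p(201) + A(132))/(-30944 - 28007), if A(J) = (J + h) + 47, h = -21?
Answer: -7255/4185521 ≈ -0.0017334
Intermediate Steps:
N = 84/71 (N = -84*(-1/71) = 84/71 ≈ 1.1831)
A(J) = 26 + J (A(J) = (J - 21) + 47 = (-21 + J) + 47 = 26 + J)
p(f) = -3963/71 (p(f) = -57 + 84/71 = -3963/71)
(p(201) + A(132))/(-30944 - 28007) = (-3963/71 + (26 + 132))/(-30944 - 28007) = (-3963/71 + 158)/(-58951) = (7255/71)*(-1/58951) = -7255/4185521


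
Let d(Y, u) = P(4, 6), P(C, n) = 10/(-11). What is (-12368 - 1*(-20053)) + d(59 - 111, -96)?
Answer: 84525/11 ≈ 7684.1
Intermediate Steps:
P(C, n) = -10/11 (P(C, n) = 10*(-1/11) = -10/11)
d(Y, u) = -10/11
(-12368 - 1*(-20053)) + d(59 - 111, -96) = (-12368 - 1*(-20053)) - 10/11 = (-12368 + 20053) - 10/11 = 7685 - 10/11 = 84525/11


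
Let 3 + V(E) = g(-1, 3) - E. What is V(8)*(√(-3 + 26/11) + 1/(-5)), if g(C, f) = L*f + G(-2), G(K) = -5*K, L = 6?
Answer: -17/5 + 17*I*√77/11 ≈ -3.4 + 13.561*I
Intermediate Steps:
g(C, f) = 10 + 6*f (g(C, f) = 6*f - 5*(-2) = 6*f + 10 = 10 + 6*f)
V(E) = 25 - E (V(E) = -3 + ((10 + 6*3) - E) = -3 + ((10 + 18) - E) = -3 + (28 - E) = 25 - E)
V(8)*(√(-3 + 26/11) + 1/(-5)) = (25 - 1*8)*(√(-3 + 26/11) + 1/(-5)) = (25 - 8)*(√(-3 + 26*(1/11)) + 1*(-⅕)) = 17*(√(-3 + 26/11) - ⅕) = 17*(√(-7/11) - ⅕) = 17*(I*√77/11 - ⅕) = 17*(-⅕ + I*√77/11) = -17/5 + 17*I*√77/11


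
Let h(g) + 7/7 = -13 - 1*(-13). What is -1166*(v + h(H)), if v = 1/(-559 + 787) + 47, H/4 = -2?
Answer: -6115087/114 ≈ -53641.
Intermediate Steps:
H = -8 (H = 4*(-2) = -8)
h(g) = -1 (h(g) = -1 + (-13 - 1*(-13)) = -1 + (-13 + 13) = -1 + 0 = -1)
v = 10717/228 (v = 1/228 + 47 = 10717/228 ≈ 47.004)
-1166*(v + h(H)) = -1166*(10717/228 - 1) = -1166*10489/228 = -6115087/114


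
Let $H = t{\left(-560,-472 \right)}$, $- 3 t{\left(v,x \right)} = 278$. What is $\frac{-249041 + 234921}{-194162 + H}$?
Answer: $\frac{10590}{145691} \approx 0.072688$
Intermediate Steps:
$t{\left(v,x \right)} = - \frac{278}{3}$ ($t{\left(v,x \right)} = \left(- \frac{1}{3}\right) 278 = - \frac{278}{3}$)
$H = - \frac{278}{3} \approx -92.667$
$\frac{-249041 + 234921}{-194162 + H} = \frac{-249041 + 234921}{-194162 - \frac{278}{3}} = - \frac{14120}{- \frac{582764}{3}} = \left(-14120\right) \left(- \frac{3}{582764}\right) = \frac{10590}{145691}$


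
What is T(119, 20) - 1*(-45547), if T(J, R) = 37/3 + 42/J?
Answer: 2323544/51 ≈ 45560.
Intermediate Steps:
T(J, R) = 37/3 + 42/J (T(J, R) = 37*(1/3) + 42/J = 37/3 + 42/J)
T(119, 20) - 1*(-45547) = (37/3 + 42/119) - 1*(-45547) = (37/3 + 42*(1/119)) + 45547 = (37/3 + 6/17) + 45547 = 647/51 + 45547 = 2323544/51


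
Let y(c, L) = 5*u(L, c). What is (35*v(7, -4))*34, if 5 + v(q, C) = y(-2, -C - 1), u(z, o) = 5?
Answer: 23800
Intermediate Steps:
y(c, L) = 25 (y(c, L) = 5*5 = 25)
v(q, C) = 20 (v(q, C) = -5 + 25 = 20)
(35*v(7, -4))*34 = (35*20)*34 = 700*34 = 23800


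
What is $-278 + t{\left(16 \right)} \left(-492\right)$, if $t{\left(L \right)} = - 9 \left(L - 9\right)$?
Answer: $30718$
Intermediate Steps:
$t{\left(L \right)} = 81 - 9 L$ ($t{\left(L \right)} = - 9 \left(-9 + L\right) = 81 - 9 L$)
$-278 + t{\left(16 \right)} \left(-492\right) = -278 + \left(81 - 144\right) \left(-492\right) = -278 - -30996 = -278 + 30996 = 30718$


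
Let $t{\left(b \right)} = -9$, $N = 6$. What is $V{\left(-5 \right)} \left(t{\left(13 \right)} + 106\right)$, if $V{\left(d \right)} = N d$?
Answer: $-2910$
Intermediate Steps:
$V{\left(d \right)} = 6 d$
$V{\left(-5 \right)} \left(t{\left(13 \right)} + 106\right) = 6 \left(-5\right) \left(-9 + 106\right) = \left(-30\right) 97 = -2910$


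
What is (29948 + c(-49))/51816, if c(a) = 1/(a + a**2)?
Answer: 70437697/121871232 ≈ 0.57797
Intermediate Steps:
(29948 + c(-49))/51816 = (29948 + 1/((-49)*(1 - 49)))/51816 = (29948 - 1/49/(-48))*(1/51816) = (29948 - 1/49*(-1/48))*(1/51816) = (29948 + 1/2352)*(1/51816) = (70437697/2352)*(1/51816) = 70437697/121871232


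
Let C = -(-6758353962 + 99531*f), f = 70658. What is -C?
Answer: 274307436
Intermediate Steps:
C = -274307436 (C = -99531/(1/(70658 - 67902)) = -99531/(1/2756) = -99531/1/2756 = -99531*2756 = -274307436)
-C = -1*(-274307436) = 274307436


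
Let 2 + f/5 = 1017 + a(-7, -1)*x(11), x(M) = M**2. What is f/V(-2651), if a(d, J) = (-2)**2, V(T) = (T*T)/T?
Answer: -7495/2651 ≈ -2.8272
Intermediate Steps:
V(T) = T (V(T) = T**2/T = T)
a(d, J) = 4
f = 7495 (f = -10 + 5*(1017 + 4*11**2) = -10 + 5*(1017 + 4*121) = -10 + 5*(1017 + 484) = -10 + 5*1501 = -10 + 7505 = 7495)
f/V(-2651) = 7495/(-2651) = 7495*(-1/2651) = -7495/2651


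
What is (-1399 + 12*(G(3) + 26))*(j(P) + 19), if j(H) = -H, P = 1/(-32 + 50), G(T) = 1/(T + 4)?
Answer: -2590577/126 ≈ -20560.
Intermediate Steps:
G(T) = 1/(4 + T)
P = 1/18 ≈ 0.055556
(-1399 + 12*(G(3) + 26))*(j(P) + 19) = (-1399 + 12*(1/(4 + 3) + 26))*(-1*1/18 + 19) = (-1399 + 12*(1/7 + 26))*(-1/18 + 19) = (-1399 + 12*(⅐ + 26))*(341/18) = (-1399 + 12*(183/7))*(341/18) = (-1399 + 2196/7)*(341/18) = -7597/7*341/18 = -2590577/126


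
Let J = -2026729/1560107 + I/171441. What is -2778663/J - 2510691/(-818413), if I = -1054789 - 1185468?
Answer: 14145421953161748054927/73133862909714908 ≈ 1.9342e+5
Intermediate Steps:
I = -2240257
J = -89360583116/6220146609 (J = -2026729/1560107 - 2240257/171441 = -2026729*1/1560107 - 2240257*1/171441 = -2026729/1560107 - 52099/3987 = -89360583116/6220146609 ≈ -14.366)
-2778663/J - 2510691/(-818413) = -2778663/(-89360583116/6220146609) - 2510691/(-818413) = -2778663*(-6220146609/89360583116) - 2510691*(-1/818413) = 17283691237003767/89360583116 + 2510691/818413 = 14145421953161748054927/73133862909714908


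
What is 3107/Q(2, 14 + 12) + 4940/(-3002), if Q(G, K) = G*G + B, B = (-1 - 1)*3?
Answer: -245713/158 ≈ -1555.1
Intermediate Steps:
B = -6 (B = -2*3 = -6)
Q(G, K) = -6 + G**2 (Q(G, K) = G*G - 6 = G**2 - 6 = -6 + G**2)
3107/Q(2, 14 + 12) + 4940/(-3002) = 3107/(-6 + 2**2) + 4940/(-3002) = 3107/(-6 + 4) + 4940*(-1/3002) = 3107/(-2) - 130/79 = 3107*(-1/2) - 130/79 = -3107/2 - 130/79 = -245713/158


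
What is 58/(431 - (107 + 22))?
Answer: 29/151 ≈ 0.19205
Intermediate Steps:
58/(431 - (107 + 22)) = 58/(431 - 1*129) = 58/(431 - 129) = 58/302 = 58*(1/302) = 29/151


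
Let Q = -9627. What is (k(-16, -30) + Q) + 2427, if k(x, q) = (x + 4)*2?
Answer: -7224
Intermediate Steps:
k(x, q) = 8 + 2*x (k(x, q) = (4 + x)*2 = 8 + 2*x)
(k(-16, -30) + Q) + 2427 = ((8 + 2*(-16)) - 9627) + 2427 = ((8 - 32) - 9627) + 2427 = (-24 - 9627) + 2427 = -9651 + 2427 = -7224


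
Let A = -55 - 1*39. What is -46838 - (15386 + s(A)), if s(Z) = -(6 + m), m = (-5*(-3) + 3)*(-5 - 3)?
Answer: -62362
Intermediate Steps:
m = -144 (m = (15 + 3)*(-8) = 18*(-8) = -144)
A = -94 (A = -55 - 39 = -94)
s(Z) = 138 (s(Z) = -(6 - 144) = -1*(-138) = 138)
-46838 - (15386 + s(A)) = -46838 - (15386 + 138) = -46838 - 1*15524 = -46838 - 15524 = -62362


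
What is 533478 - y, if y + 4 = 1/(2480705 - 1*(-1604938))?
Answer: 2179616998925/4085643 ≈ 5.3348e+5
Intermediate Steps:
y = -16342571/4085643 (y = -4 + 1/(2480705 - 1*(-1604938)) = -4 + 1/(2480705 + 1604938) = -4 + 1/4085643 = -16342571/4085643 ≈ -4.0000)
533478 - y = 533478 - 1*(-16342571/4085643) = 533478 + 16342571/4085643 = 2179616998925/4085643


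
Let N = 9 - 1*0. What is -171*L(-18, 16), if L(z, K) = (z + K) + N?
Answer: -1197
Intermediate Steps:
N = 9 (N = 9 + 0 = 9)
L(z, K) = 9 + K + z (L(z, K) = (z + K) + 9 = (K + z) + 9 = 9 + K + z)
-171*L(-18, 16) = -171*(9 + 16 - 18) = -171*7 = -1197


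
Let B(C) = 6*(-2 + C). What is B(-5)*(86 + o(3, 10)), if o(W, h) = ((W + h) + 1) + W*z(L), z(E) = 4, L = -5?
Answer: -4704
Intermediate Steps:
o(W, h) = 1 + h + 5*W (o(W, h) = ((W + h) + 1) + W*4 = (1 + W + h) + 4*W = 1 + h + 5*W)
B(C) = -12 + 6*C
B(-5)*(86 + o(3, 10)) = (-12 + 6*(-5))*(86 + (1 + 10 + 5*3)) = (-12 - 30)*(86 + (1 + 10 + 15)) = -42*(86 + 26) = -42*112 = -4704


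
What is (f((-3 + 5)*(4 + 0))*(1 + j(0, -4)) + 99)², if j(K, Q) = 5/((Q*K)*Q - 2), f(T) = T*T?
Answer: 9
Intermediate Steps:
f(T) = T²
j(K, Q) = 5/(-2 + K*Q²) (j(K, Q) = 5/((K*Q)*Q - 2) = 5/(K*Q² - 2) = 5/(-2 + K*Q²))
(f((-3 + 5)*(4 + 0))*(1 + j(0, -4)) + 99)² = (((-3 + 5)*(4 + 0))²*(1 + 5/(-2 + 0*(-4)²)) + 99)² = ((2*4)²*(1 + 5/(-2 + 0*16)) + 99)² = (8²*(1 + 5/(-2 + 0)) + 99)² = (64*(1 + 5/(-2)) + 99)² = (64*(1 + 5*(-½)) + 99)² = (64*(1 - 5/2) + 99)² = (64*(-3/2) + 99)² = (-96 + 99)² = 3² = 9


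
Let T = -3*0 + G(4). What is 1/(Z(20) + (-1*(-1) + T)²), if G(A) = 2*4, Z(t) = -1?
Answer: 1/80 ≈ 0.012500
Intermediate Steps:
G(A) = 8
T = 8 (T = -3*0 + 8 = 0 + 8 = 8)
1/(Z(20) + (-1*(-1) + T)²) = 1/(-1 + (-1*(-1) + 8)²) = 1/(-1 + (1 + 8)²) = 1/(-1 + 9²) = 1/(-1 + 81) = 1/80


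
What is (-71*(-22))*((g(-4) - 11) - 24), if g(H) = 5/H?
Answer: -113245/2 ≈ -56623.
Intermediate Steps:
(-71*(-22))*((g(-4) - 11) - 24) = (-71*(-22))*((5/(-4) - 11) - 24) = 1562*((5*(-¼) - 11) - 24) = 1562*((-5/4 - 11) - 24) = 1562*(-49/4 - 24) = 1562*(-145/4) = -113245/2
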